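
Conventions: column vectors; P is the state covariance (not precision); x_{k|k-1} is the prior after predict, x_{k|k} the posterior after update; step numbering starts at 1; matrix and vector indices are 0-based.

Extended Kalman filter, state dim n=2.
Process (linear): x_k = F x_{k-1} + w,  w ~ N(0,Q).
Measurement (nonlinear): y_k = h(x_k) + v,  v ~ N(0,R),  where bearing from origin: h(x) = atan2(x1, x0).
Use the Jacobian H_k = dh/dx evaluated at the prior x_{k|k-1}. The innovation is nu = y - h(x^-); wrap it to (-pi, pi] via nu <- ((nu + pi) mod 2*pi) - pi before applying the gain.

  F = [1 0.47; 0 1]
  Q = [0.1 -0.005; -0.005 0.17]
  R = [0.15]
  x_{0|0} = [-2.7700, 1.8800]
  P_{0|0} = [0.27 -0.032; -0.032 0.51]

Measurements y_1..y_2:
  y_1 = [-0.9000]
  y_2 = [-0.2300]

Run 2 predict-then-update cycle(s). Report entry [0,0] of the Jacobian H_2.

H_jac[0,0] = 0.0444

step 1: x^-=[-1.8864, 1.8800]  P^-=[0.4526 0.2027; 0.2027 0.6800]  H_jac=[-0.2651 -0.2660]  S=[0.2585]  K=[-0.6727; -0.9076]  nu=[3.0253]  x^+=[-3.9214, -0.8656]  P^+=[0.3356 0.0449; 0.0449 0.4671]
step 2: x^-=[-4.3283, -0.8656]  P^-=[0.5810 0.2594; 0.2594 0.6371]  H_jac=[0.0444 -0.2222]  S=[0.1775]  K=[-0.1793; -0.7326]  nu=[2.7142]  x^+=[-4.8150, -2.8540]  P^+=[0.5753 0.2361; 0.2361 0.5419]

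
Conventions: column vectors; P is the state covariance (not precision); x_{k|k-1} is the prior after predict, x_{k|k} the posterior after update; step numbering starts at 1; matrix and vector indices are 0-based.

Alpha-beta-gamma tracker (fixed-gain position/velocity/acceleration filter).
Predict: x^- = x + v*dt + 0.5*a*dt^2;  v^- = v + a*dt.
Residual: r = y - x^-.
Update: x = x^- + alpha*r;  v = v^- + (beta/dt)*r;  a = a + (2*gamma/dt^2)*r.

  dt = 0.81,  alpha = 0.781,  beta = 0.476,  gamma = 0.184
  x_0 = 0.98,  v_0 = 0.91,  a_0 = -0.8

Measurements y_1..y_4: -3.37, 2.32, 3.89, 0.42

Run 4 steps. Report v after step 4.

v_post = 1.3374

step 1: x_pred=1.4547  r=-4.8247  x^+=-2.3134  v^+=-2.5732  a^+=-3.5061
step 2: x_pred=-5.5479  r=7.8679  x^+=0.5969  v^+=-0.7896  a^+=0.9069
step 3: x_pred=0.2549  r=3.6351  x^+=3.0939  v^+=2.0812  a^+=2.9458
step 4: x_pred=5.7461  r=-5.3261  x^+=1.5864  v^+=1.3374  a^+=-0.0415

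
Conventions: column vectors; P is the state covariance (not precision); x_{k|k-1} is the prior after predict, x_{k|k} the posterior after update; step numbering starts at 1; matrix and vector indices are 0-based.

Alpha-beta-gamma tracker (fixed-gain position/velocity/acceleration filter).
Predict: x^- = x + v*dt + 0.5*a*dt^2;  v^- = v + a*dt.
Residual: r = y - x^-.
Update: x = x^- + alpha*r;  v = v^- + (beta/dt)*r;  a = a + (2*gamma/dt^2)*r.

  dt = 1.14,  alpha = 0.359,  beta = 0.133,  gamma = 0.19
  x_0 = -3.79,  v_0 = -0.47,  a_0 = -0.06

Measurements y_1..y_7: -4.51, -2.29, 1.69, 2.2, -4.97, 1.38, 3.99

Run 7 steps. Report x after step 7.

x_post = 6.8765

step 1: x_pred=-4.3648  r=-0.1452  x^+=-4.4169  v^+=-0.5553  a^+=-0.1025
step 2: x_pred=-5.1166  r=2.8266  x^+=-4.1018  v^+=-0.3424  a^+=0.7240
step 3: x_pred=-4.0217  r=5.7117  x^+=-1.9712  v^+=1.1494  a^+=2.3941
step 4: x_pred=0.8948  r=1.3052  x^+=1.3634  v^+=4.0309  a^+=2.7757
step 5: x_pred=7.7623  r=-12.7323  x^+=3.1914  v^+=5.7099  a^+=-0.9472
step 6: x_pred=9.0852  r=-7.7052  x^+=6.3190  v^+=3.7312  a^+=-3.2001
step 7: x_pred=8.4931  r=-4.5031  x^+=6.8765  v^+=-0.4423  a^+=-4.5168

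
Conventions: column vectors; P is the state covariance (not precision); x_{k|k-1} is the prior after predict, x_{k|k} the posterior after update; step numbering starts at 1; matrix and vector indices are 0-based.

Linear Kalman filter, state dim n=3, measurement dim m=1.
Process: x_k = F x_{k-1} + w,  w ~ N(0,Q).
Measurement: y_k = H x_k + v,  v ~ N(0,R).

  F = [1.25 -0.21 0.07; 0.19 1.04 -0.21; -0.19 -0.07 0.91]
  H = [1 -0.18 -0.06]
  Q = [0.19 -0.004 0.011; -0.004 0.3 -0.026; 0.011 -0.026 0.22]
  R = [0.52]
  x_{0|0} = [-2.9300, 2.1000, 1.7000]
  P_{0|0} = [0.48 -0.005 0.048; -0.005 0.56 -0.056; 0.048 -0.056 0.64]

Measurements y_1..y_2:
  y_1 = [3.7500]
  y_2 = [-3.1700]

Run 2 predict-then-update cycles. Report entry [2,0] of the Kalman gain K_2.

step 1: x^-=[-3.9845, 1.2703, 1.9567]  P^-=[0.9805 -0.0465 0.0112; -0.0465 0.9699 -0.2490; 0.0112 -0.2490 0.7605]  S=[1.5447]  K=[0.6397; -0.1335; 0.0067]  nu=[8.0806]  x^+=[1.1850, 0.1918, 2.0109]  P^+=[0.3483 0.0854 0.0045; 0.0854 0.9424 -0.2476; 0.0045 -0.2476 0.7604]
step 2: x^-=[1.5817, 0.0023, 1.5913]  P^-=[0.7428 -0.0608 0.0401; -0.0608 1.5069 -0.5075; 0.0401 -0.5075 0.8991]  S=[1.3209]  K=[0.5688; -0.2283; 0.0587]  nu=[-4.6558]  x^+=[-1.0664, 1.0652, 1.3180]  P^+=[0.3155 0.1108 -0.0040; 0.1108 1.4381 -0.4898; -0.0040 -0.4898 0.8946]

K[2,0] = 0.0587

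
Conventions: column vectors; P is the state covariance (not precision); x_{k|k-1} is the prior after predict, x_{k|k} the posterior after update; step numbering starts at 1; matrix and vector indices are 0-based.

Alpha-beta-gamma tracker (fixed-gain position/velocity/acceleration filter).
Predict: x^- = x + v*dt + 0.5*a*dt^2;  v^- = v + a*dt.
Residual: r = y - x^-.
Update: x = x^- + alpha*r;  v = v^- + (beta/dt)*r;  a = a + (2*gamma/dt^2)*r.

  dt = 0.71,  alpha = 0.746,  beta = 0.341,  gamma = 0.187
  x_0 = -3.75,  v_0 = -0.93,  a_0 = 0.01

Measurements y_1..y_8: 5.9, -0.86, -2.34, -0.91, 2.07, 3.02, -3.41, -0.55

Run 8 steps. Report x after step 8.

step 1: x_pred=-4.4078  r=10.3078  x^+=3.2818  v^+=4.0277  a^+=7.6575
step 2: x_pred=8.0716  r=-8.9316  x^+=1.4086  v^+=5.1749  a^+=1.0310
step 3: x_pred=5.3427  r=-7.6827  x^+=-0.3886  v^+=2.2171  a^+=-4.6689
step 4: x_pred=0.0087  r=-0.9187  x^+=-0.6766  v^+=-1.5391  a^+=-5.3505
step 5: x_pred=-3.1180  r=5.1880  x^+=0.7523  v^+=-2.8462  a^+=-1.5014
step 6: x_pred=-1.6470  r=4.6670  x^+=1.8346  v^+=-1.6708  a^+=1.9611
step 7: x_pred=1.1426  r=-4.5526  x^+=-2.2536  v^+=-2.4649  a^+=-1.4166
step 8: x_pred=-4.3608  r=3.8108  x^+=-1.5179  v^+=-1.6405  a^+=1.4107

x_post = -1.5179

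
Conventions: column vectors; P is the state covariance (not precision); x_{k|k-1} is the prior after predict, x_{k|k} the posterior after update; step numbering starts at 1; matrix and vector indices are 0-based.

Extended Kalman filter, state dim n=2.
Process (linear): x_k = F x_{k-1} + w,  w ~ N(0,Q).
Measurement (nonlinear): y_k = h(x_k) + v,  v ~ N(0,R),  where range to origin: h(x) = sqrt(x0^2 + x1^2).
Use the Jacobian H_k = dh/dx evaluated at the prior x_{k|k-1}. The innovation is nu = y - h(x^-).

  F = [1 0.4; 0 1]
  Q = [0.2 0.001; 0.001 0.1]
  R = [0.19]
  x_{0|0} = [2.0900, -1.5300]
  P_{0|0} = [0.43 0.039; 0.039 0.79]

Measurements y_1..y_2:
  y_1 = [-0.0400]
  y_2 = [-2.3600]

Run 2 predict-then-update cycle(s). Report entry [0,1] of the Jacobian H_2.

step 1: x^-=[1.4780, -1.5300]  P^-=[0.7876 0.3560; 0.3560 0.8900]  H_jac=[0.6948 -0.7192]  S=[0.6748]  K=[0.4315; -0.5821]  nu=[-2.1673]  x^+=[0.5428, -0.2685]  P^+=[0.6620 0.5255; 0.5255 0.6614]
step 2: x^-=[0.4354, -0.2685]  P^-=[1.3882 0.7910; 0.7910 0.7614]  H_jac=[0.8512 -0.5249]  S=[0.6987]  K=[1.0969; 0.3917]  nu=[-2.8716]  x^+=[-2.7144, -1.3933]  P^+=[0.5475 0.4908; 0.4908 0.6542]

H_jac[0,1] = -0.5249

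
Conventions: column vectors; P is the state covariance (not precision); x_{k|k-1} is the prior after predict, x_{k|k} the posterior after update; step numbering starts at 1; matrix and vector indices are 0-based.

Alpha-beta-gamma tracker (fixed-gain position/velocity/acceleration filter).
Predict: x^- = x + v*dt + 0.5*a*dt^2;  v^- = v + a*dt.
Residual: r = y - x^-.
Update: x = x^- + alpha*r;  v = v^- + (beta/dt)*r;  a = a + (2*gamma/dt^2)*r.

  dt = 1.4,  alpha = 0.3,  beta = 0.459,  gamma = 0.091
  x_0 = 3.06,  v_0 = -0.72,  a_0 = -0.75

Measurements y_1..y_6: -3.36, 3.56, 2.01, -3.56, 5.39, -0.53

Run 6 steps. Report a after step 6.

a_post = 0.3837

step 1: x_pred=1.3170  r=-4.6770  x^+=-0.0861  v^+=-3.3034  a^+=-1.1843
step 2: x_pred=-5.8714  r=9.4314  x^+=-3.0420  v^+=-1.8692  a^+=-0.3085
step 3: x_pred=-5.9613  r=7.9713  x^+=-3.5699  v^+=0.3123  a^+=0.4317
step 4: x_pred=-2.7096  r=-0.8504  x^+=-2.9648  v^+=0.6378  a^+=0.3527
step 5: x_pred=-1.7261  r=7.1161  x^+=0.4087  v^+=3.4647  a^+=1.0135
step 6: x_pred=6.2525  r=-6.7825  x^+=4.2178  v^+=2.6599  a^+=0.3837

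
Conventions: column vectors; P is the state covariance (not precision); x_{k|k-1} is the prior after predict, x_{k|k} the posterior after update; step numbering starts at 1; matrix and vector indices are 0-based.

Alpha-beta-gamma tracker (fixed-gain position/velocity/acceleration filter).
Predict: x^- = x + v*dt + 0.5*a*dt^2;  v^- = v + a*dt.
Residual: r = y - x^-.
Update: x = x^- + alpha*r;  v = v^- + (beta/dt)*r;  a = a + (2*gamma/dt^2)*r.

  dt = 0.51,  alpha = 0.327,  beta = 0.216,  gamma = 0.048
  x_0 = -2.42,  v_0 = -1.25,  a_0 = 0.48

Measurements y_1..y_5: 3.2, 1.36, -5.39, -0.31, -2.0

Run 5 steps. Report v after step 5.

step 1: x_pred=-2.9951  r=6.1951  x^+=-0.9693  v^+=1.6186  a^+=2.7665
step 2: x_pred=0.2160  r=1.1440  x^+=0.5901  v^+=3.5141  a^+=3.1888
step 3: x_pred=2.7969  r=-8.1869  x^+=0.1198  v^+=1.6729  a^+=0.1671
step 4: x_pred=0.9947  r=-1.3047  x^+=0.5681  v^+=1.2055  a^+=-0.3145
step 5: x_pred=1.1420  r=-3.1420  x^+=0.1146  v^+=-0.2856  a^+=-1.4742

v_post = -0.2856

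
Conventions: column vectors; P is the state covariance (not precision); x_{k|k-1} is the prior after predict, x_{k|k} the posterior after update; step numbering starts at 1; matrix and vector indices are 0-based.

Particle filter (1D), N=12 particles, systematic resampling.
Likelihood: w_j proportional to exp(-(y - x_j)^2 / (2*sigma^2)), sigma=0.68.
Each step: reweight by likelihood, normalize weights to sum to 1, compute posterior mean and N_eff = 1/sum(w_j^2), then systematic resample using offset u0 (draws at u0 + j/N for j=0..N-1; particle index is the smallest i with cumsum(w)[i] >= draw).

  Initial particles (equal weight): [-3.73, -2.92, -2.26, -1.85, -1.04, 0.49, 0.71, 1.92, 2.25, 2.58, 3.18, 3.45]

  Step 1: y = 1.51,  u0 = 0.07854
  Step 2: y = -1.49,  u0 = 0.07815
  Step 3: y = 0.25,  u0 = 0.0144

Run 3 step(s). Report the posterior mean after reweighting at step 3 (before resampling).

step 1: w=[0.0000, 0.0000, 0.0000, 0.0000, 0.0003, 0.1264, 0.1948, 0.3245, 0.2153, 0.1129, 0.0191, 0.0066]  mean=1.6823  Neff=4.5711  idx=[5, 6, 6, 7, 7, 7, 7, 8, 8, 8, 9, 11]
step 2: w=[0.5744, 0.2125, 0.2125, 0.0001, 0.0001, 0.0001, 0.0001, 0.0000, 0.0000, 0.0000, 0.0000, 0.0000]  mean=0.5843  Neff=2.3795  idx=[0, 0, 0, 0, 0, 0, 1, 1, 1, 2, 2, 2]
step 3: w=[0.0903, 0.0903, 0.0903, 0.0903, 0.0903, 0.0903, 0.0764, 0.0764, 0.0764, 0.0764, 0.0764, 0.0764]  mean=0.5909  Neff=11.9178  idx=[0, 1, 2, 2, 3, 4, 5, 6, 7, 8, 10, 11]

post_mean = 0.5909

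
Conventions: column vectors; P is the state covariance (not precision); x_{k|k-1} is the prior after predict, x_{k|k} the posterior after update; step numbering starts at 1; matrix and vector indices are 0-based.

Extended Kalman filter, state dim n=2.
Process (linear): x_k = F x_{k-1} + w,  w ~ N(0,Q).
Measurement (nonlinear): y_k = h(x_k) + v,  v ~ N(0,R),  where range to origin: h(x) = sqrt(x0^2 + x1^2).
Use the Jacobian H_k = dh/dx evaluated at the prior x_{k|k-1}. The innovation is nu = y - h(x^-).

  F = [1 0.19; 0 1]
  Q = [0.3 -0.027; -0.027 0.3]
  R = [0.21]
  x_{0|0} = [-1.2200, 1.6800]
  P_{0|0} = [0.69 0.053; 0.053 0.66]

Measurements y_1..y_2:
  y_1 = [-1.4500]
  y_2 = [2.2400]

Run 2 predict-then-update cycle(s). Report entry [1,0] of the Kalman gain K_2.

K[1,0] = -0.7865

step 1: x^-=[-0.9008, 1.6800]  P^-=[1.0340 0.1514; 0.1514 0.9600]  H_jac=[-0.4725 0.8813]  S=[1.0604]  K=[-0.3349; 0.7304]  nu=[-3.3563]  x^+=[0.2233, -0.7714]  P^+=[0.9150 0.4108; 0.4108 0.3943]
step 2: x^-=[0.0768, -0.7714]  P^-=[1.3854 0.4587; 0.4587 0.6943]  H_jac=[0.0990 -0.9951]  S=[0.8207]  K=[-0.3890; -0.7865]  nu=[1.4648]  x^+=[-0.4931, -1.9235]  P^+=[1.2611 0.2076; 0.2076 0.1866]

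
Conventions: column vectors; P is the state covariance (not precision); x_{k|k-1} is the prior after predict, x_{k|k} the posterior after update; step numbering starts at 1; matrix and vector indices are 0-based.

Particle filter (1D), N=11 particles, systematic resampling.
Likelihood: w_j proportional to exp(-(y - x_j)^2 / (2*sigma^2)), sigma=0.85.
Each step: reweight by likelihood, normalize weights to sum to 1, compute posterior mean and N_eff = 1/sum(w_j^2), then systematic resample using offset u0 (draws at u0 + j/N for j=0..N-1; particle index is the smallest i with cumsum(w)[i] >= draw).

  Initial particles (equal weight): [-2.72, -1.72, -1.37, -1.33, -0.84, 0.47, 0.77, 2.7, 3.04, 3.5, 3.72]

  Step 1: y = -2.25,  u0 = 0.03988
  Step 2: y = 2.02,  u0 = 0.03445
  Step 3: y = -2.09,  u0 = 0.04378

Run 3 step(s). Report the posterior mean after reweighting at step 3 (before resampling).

post_mean = -1.1834

step 1: w=[0.2783, 0.2670, 0.1897, 0.1805, 0.0819, 0.0019, 0.0006, 0.0000, 0.0000, 0.0000, 0.0000]  mean=-1.7837  Neff=4.4635  idx=[0, 0, 0, 1, 1, 1, 2, 2, 3, 3, 4]
step 2: w=[0.0000, 0.0000, 0.0000, 0.0120, 0.0120, 0.0120, 0.0674, 0.0674, 0.0812, 0.0812, 0.6668]  mean=-1.0228  Neff=2.1396  idx=[5, 7, 8, 9, 10, 10, 10, 10, 10, 10, 10]
step 3: w=[0.1709, 0.1312, 0.1260, 0.1260, 0.0637, 0.0637, 0.0637, 0.0637, 0.0637, 0.0637, 0.0637]  mean=-1.1834  Neff=9.3840  idx=[0, 0, 1, 2, 2, 3, 4, 5, 7, 8, 10]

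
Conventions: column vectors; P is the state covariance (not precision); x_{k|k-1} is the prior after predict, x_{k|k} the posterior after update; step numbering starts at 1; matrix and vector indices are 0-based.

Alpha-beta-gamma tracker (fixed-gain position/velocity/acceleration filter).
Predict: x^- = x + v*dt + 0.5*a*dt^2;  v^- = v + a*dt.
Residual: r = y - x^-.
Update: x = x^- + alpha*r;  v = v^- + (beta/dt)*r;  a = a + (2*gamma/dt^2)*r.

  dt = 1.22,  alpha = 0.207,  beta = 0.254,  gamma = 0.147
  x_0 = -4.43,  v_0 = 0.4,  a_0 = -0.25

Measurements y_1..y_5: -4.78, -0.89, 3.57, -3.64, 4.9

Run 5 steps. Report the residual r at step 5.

step 1: x_pred=-4.1280  r=-0.6520  x^+=-4.2630  v^+=-0.0407  a^+=-0.3788
step 2: x_pred=-4.5946  r=3.7046  x^+=-3.8277  v^+=0.2684  a^+=0.3530
step 3: x_pred=-3.2376  r=6.8076  x^+=-1.8284  v^+=2.1164  a^+=1.6977
step 4: x_pred=2.0170  r=-5.6570  x^+=0.8460  v^+=3.0098  a^+=0.5802
step 5: x_pred=4.9497  r=-0.0497  x^+=4.9394  v^+=3.7073  a^+=0.5704

resid = -0.0497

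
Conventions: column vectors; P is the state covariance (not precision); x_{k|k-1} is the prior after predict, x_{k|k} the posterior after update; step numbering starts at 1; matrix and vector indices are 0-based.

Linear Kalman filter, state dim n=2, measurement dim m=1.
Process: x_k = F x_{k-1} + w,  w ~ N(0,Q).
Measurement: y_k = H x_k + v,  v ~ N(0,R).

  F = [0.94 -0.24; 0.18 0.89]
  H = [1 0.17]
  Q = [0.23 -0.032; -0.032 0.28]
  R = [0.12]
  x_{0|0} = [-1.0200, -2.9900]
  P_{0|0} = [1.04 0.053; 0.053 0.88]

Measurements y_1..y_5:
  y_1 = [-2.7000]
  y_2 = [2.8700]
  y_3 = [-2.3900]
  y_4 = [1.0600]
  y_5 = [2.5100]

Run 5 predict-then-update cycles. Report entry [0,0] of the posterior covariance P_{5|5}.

P_post[0,0] = 0.1310

step 1: x^-=[-0.2412, -2.8447]  P^-=[1.1757 -0.0019; -0.0019 1.0277]  S=[1.3248]  K=[0.8872; 0.1304]  nu=[-1.9752]  x^+=[-1.9937, -3.1023]  P^+=[0.1329 -0.1552; -0.1552 1.0052]
step 2: x^-=[-1.1295, -3.1199]  P^-=[0.4753 -0.3474; -0.3474 1.0308]  S=[0.5070]  K=[0.8210; -0.3396]  nu=[4.5299]  x^+=[2.5897, -4.6581]  P^+=[0.1336 -0.2060; -0.2060 0.9723]
step 3: x^-=[3.5523, -3.6795]  P^-=[0.4970 -0.3806; -0.3806 0.9885]  S=[0.5162]  K=[0.8375; -0.4117]  nu=[-5.3168]  x^+=[-0.9005, -1.4904]  P^+=[0.1349 -0.2026; -0.2026 0.9010]
step 4: x^-=[-0.4888, -1.4885]  P^-=[0.4925 -0.3623; -0.3623 0.9331]  S=[0.5163]  K=[0.8347; -0.3946]  nu=[1.8019]  x^+=[1.0151, -2.1995]  P^+=[0.1329 -0.1923; -0.1923 0.8528]
step 5: x^-=[1.4821, -1.7748]  P^-=[0.4833 -0.3443; -0.3443 0.8982]  S=[0.5122]  K=[0.8293; -0.3740]  nu=[1.3296]  x^+=[2.5847, -2.2721]  P^+=[0.1310 -0.1854; -0.1854 0.8265]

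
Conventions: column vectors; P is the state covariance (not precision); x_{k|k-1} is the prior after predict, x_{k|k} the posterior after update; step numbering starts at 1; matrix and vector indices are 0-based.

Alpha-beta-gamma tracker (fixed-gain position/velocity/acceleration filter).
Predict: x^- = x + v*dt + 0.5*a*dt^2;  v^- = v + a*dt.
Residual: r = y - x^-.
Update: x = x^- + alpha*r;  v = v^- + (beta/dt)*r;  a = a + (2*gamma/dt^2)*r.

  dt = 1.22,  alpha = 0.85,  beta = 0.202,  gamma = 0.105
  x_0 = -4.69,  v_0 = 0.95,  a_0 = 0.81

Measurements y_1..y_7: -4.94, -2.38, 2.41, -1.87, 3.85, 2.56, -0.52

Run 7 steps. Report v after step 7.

v_post = -0.2509

step 1: x_pred=-2.9282  r=-2.0118  x^+=-4.6382  v^+=1.6051  a^+=0.5262
step 2: x_pred=-2.2884  r=-0.0916  x^+=-2.3663  v^+=2.2318  a^+=0.5132
step 3: x_pred=0.7385  r=1.6715  x^+=2.1593  v^+=3.1347  a^+=0.7491
step 4: x_pred=6.5411  r=-8.4111  x^+=-0.6083  v^+=2.6559  a^+=-0.4377
step 5: x_pred=2.3062  r=1.5438  x^+=3.6184  v^+=2.3776  a^+=-0.2199
step 6: x_pred=6.3555  r=-3.7955  x^+=3.1293  v^+=1.4809  a^+=-0.7554
step 7: x_pred=4.3739  r=-4.8939  x^+=0.2141  v^+=-0.2509  a^+=-1.4459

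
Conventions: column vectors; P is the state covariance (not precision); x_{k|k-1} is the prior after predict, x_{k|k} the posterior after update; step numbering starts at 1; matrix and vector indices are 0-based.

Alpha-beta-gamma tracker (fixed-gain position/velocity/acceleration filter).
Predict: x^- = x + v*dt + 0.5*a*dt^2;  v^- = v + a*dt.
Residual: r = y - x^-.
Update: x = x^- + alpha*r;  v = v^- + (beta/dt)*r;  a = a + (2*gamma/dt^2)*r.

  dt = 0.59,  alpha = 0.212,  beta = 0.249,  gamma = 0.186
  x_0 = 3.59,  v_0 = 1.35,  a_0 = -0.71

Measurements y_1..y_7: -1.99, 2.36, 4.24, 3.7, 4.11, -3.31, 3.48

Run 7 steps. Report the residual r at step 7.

step 1: x_pred=4.2629  r=-6.2529  x^+=2.9373  v^+=-1.7078  a^+=-7.3922
step 2: x_pred=0.6431  r=1.7169  x^+=1.0070  v^+=-5.3447  a^+=-5.5574
step 3: x_pred=-3.1136  r=7.3536  x^+=-1.5546  v^+=-5.5201  a^+=2.3010
step 4: x_pred=-4.4110  r=8.1110  x^+=-2.6914  v^+=-0.7394  a^+=10.9689
step 5: x_pred=-1.2185  r=5.3285  x^+=-0.0889  v^+=7.9811  a^+=16.6633
step 6: x_pred=7.5202  r=-10.8302  x^+=5.2242  v^+=13.2417  a^+=5.0895
step 7: x_pred=13.9226  r=-10.4426  x^+=11.7088  v^+=11.8374  a^+=-6.0701

resid = -10.4426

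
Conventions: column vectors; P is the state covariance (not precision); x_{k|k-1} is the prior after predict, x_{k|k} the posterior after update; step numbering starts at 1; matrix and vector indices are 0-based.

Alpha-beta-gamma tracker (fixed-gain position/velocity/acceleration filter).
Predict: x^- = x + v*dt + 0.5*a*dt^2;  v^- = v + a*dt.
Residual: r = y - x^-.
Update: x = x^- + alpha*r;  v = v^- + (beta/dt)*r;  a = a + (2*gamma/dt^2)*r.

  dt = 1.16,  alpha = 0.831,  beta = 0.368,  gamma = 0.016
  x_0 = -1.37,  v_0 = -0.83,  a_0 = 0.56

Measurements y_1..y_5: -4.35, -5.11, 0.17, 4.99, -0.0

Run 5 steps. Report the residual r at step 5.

resid = -9.0408

step 1: x_pred=-1.9560  r=-2.3940  x^+=-3.9454  v^+=-0.9399  a^+=0.5031
step 2: x_pred=-4.6972  r=-0.4128  x^+=-5.0402  v^+=-0.4873  a^+=0.4933
step 3: x_pred=-5.2736  r=5.4436  x^+=-0.7500  v^+=1.8118  a^+=0.6227
step 4: x_pred=1.7707  r=3.2193  x^+=4.4459  v^+=3.5555  a^+=0.6993
step 5: x_pred=9.0408  r=-9.0408  x^+=1.5279  v^+=1.4985  a^+=0.4843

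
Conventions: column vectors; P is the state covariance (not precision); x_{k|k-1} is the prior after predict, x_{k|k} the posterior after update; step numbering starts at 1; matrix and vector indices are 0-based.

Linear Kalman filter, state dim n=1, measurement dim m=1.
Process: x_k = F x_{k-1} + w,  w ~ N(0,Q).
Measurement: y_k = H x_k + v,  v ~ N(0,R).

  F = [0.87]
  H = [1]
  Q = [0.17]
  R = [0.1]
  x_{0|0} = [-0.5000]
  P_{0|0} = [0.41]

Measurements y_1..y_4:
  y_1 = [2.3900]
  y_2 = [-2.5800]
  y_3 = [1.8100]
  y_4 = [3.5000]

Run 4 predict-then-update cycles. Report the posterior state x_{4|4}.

step 1: x^-=[-0.4350]  P^-=[0.4803]  S=[0.5803]  K=[0.8277]  nu=[2.8250]  x^+=[1.9032]  P^+=[0.0828]
step 2: x^-=[1.6558]  P^-=[0.2326]  S=[0.3326]  K=[0.6994]  nu=[-4.2358]  x^+=[-1.3066]  P^+=[0.0699]
step 3: x^-=[-1.1368]  P^-=[0.2229]  S=[0.3229]  K=[0.6903]  nu=[2.9468]  x^+=[0.8975]  P^+=[0.0690]
step 4: x^-=[0.7808]  P^-=[0.2223]  S=[0.3223]  K=[0.6897]  nu=[2.7192]  x^+=[2.6562]  P^+=[0.0690]

x_post = [2.6562]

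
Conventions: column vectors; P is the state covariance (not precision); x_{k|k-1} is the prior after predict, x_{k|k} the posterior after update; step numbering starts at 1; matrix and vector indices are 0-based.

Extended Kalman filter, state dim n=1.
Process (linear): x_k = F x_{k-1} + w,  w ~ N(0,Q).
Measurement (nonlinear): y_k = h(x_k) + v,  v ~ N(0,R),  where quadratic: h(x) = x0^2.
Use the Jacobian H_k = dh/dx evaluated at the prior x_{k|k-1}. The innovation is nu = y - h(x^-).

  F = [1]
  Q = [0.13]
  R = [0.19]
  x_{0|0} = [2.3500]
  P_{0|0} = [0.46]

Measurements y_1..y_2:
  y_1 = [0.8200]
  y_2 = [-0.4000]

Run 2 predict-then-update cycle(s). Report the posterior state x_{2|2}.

step 1: x^-=[2.3500]  P^-=[0.5900]  H_jac=[4.7000]  S=[13.2231]  K=[0.2097]  nu=[-4.7025]  x^+=[1.3638]  P^+=[0.0085]
step 2: x^-=[1.3638]  P^-=[0.1385]  H_jac=[2.7277]  S=[1.2203]  K=[0.3095]  nu=[-2.2601]  x^+=[0.6643]  P^+=[0.0216]

x_post = [0.6643]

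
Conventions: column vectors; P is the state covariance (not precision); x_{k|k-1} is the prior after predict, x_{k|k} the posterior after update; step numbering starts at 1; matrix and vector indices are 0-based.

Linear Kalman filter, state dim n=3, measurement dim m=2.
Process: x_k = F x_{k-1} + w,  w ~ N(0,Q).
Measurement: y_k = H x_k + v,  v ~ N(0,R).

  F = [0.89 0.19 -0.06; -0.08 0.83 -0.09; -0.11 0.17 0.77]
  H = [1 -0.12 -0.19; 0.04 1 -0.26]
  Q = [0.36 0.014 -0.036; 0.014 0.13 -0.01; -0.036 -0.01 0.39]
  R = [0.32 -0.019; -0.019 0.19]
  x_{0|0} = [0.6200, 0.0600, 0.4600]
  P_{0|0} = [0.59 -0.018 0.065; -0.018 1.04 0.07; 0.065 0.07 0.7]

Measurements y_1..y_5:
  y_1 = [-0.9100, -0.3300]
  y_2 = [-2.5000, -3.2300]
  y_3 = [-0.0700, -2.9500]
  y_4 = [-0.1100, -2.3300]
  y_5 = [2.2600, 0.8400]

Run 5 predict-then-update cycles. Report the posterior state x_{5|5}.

x_post = [1.0138, -0.5158, -1.2071]

step 1: x^-=[0.5356, -0.0412, 0.2962]  P^-=[0.8528 0.1172 -0.0404; 0.1172 0.8488 0.1356; -0.0404 0.1356 0.8502]  S=[1.2091 0.0611; 0.0611 1.0373]  K=[0.6942 0.1150; -0.0487 0.7916; -0.1767 -0.0735]  nu=[-1.3943, -0.2332]  x^+=[-0.4591, -0.1580, 0.5597]  P^+=[0.2466 0.0303 0.1211; 0.0303 0.2005 0.1939; 0.1211 0.1939 0.8053]
step 2: x^-=[-0.4722, -0.1448, 0.4547]  P^-=[0.5584 0.0322 0.0233; 0.0322 0.2450 0.0762; 0.0233 0.0762 0.9053]  S=[0.9015 0.0324; 0.0324 0.4596]  K=[0.6079 0.0627; -0.0307 0.4950; -0.1632 -0.3329]  nu=[-1.9588, -2.9481]  x^+=[-1.8479, -1.5439, 1.7556]  P^+=[0.2209 0.0251 0.1292; 0.0251 0.1325 0.1497; 0.1292 0.1497 0.8269]
step 3: x^-=[-2.0433, -1.2916, 1.2926]  P^-=[0.5340 0.0221 0.0215; 0.0221 0.2056 0.0374; 0.0215 0.0374 0.9031]  S=[0.8778 0.0326; 0.0326 0.4394]  K=[0.5991 0.0417; -0.0278 0.4498; -0.1600 -0.4355]  nu=[2.0639, -1.2406]  x^+=[-0.8585, -1.9070, 1.5028]  P^+=[0.2165 0.0197 0.1223; 0.0197 0.1168 0.1215; 0.1223 0.1215 0.7928]
step 4: x^-=[-1.2165, -1.6493, 0.9274]  P^-=[0.5294 0.0182 0.0137; 0.0182 0.1993 0.0209; 0.0137 0.0209 0.8764]  S=[0.8753 0.0327; 0.0327 0.4397]  K=[0.5980 0.0370; -0.0277 0.4446; -0.1604 -0.4576]  nu=[1.0848, -0.3909]  x^+=[-0.5823, -1.8531, 0.9323]  P^+=[0.2144 0.0168 0.1142; 0.0168 0.1125 0.1084; 0.1142 0.1084 0.7570]
step 5: x^-=[-0.9263, -1.5754, 0.4669]  P^-=[0.5276 0.0169 0.0076; 0.0169 0.1982 0.0152; 0.0076 0.0152 0.8531]  S=[0.8750 0.0328; 0.0328 0.4400]  K=[0.5976 0.0373; -0.0279 0.4451; -0.1615 -0.4567]  nu=[3.0859, 2.5739]  x^+=[1.0138, -0.5158, -1.2071]  P^+=[0.2130 0.0155 0.1087; 0.0155 0.1112 0.1027; 0.1087 0.1027 0.7336]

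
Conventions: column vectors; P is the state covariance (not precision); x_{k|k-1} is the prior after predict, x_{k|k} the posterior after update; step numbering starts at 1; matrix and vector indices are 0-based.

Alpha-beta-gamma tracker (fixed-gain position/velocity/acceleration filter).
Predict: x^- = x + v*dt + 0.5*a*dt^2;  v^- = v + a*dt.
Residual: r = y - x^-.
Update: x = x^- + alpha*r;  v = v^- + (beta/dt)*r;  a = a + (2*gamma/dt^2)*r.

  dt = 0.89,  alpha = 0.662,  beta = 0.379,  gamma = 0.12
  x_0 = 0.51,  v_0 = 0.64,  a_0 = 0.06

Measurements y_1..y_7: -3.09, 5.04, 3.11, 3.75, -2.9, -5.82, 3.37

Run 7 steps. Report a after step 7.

a_post = 0.6503

step 1: x_pred=1.1034  r=-4.1934  x^+=-1.6726  v^+=-1.0923  a^+=-1.2106
step 2: x_pred=-3.1242  r=8.1642  x^+=2.2805  v^+=1.3070  a^+=1.2631
step 3: x_pred=3.9440  r=-0.8340  x^+=3.3919  v^+=2.0760  a^+=1.0105
step 4: x_pred=5.6397  r=-1.8897  x^+=4.3887  v^+=2.1706  a^+=0.4379
step 5: x_pred=6.4940  r=-9.3940  x^+=0.2752  v^+=-1.4400  a^+=-2.4084
step 6: x_pred=-1.9603  r=-3.8597  x^+=-4.5154  v^+=-5.2272  a^+=-3.5779
step 7: x_pred=-10.5846  r=13.9546  x^+=-1.3467  v^+=-2.4690  a^+=0.6503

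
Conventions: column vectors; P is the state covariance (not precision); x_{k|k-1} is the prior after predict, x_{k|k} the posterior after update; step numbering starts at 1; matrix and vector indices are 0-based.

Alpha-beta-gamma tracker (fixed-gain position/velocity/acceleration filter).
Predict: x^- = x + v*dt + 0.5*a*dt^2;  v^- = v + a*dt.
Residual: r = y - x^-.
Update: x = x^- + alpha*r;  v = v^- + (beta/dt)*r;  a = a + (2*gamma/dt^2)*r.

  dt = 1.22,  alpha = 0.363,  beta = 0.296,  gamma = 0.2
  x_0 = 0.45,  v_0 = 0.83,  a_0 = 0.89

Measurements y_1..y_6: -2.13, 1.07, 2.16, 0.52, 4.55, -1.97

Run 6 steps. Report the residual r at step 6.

step 1: x_pred=2.1249  r=-4.2549  x^+=0.5804  v^+=0.8835  a^+=-0.2535
step 2: x_pred=1.4696  r=-0.3996  x^+=1.3245  v^+=0.4773  a^+=-0.3609
step 3: x_pred=1.6382  r=0.5218  x^+=1.8276  v^+=0.1636  a^+=-0.2206
step 4: x_pred=1.8630  r=-1.3430  x^+=1.3755  v^+=-0.4314  a^+=-0.5816
step 5: x_pred=0.4163  r=4.1337  x^+=1.9169  v^+=-0.1380  a^+=0.5293
step 6: x_pred=2.1424  r=-4.1124  x^+=0.6496  v^+=-0.4900  a^+=-0.5758

resid = -4.1124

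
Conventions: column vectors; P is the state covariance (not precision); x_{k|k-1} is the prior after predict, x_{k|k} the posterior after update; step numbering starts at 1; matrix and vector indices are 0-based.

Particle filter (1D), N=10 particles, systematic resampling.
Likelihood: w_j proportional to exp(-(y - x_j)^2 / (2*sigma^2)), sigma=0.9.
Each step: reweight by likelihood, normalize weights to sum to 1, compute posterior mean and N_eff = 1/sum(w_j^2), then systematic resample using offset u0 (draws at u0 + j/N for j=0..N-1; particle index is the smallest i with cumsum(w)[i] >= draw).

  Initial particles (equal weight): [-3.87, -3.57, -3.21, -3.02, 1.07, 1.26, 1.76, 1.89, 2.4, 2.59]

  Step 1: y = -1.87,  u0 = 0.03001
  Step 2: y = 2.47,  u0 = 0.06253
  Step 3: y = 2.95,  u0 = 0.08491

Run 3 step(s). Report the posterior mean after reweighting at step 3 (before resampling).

step 1: w=[0.0820, 0.1627, 0.3197, 0.4282, 0.0047, 0.0023, 0.0003, 0.0002, 0.0000, 0.0000]  mean=-3.2088  Neff=3.1371  idx=[0, 1, 1, 2, 2, 2, 3, 3, 3, 3]
step 2: w=[0.0004, 0.0041, 0.0041, 0.0556, 0.0556, 0.0556, 0.2061, 0.2061, 0.2061, 0.2061]  mean=-3.0566  Neff=5.5782  idx=[3, 5, 6, 6, 7, 7, 8, 8, 9, 9]
step 3: w=[0.0284, 0.0284, 0.1179, 0.1179, 0.1179, 0.1179, 0.1179, 0.1179, 0.1179, 0.1179]  mean=-3.0308  Neff=8.8646  idx=[2, 3, 3, 4, 5, 6, 7, 8, 9, 9]

post_mean = -3.0308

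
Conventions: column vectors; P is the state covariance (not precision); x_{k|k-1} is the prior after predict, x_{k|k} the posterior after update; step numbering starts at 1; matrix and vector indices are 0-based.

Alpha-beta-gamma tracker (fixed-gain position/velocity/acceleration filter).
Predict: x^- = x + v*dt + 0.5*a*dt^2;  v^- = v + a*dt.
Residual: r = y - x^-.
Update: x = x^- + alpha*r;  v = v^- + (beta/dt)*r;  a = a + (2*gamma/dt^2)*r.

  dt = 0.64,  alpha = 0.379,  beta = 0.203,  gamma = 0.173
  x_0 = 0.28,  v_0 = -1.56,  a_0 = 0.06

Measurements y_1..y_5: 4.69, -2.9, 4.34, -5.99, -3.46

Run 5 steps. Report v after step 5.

step 1: x_pred=-0.7061  r=5.3961  x^+=1.3390  v^+=0.1900  a^+=4.6182
step 2: x_pred=2.4064  r=-5.3064  x^+=0.3953  v^+=1.4625  a^+=0.1358
step 3: x_pred=1.3591  r=2.9809  x^+=2.4889  v^+=2.4949  a^+=2.6538
step 4: x_pred=4.6291  r=-10.6191  x^+=0.6045  v^+=0.8251  a^+=-6.3164
step 5: x_pred=-0.1611  r=-3.2989  x^+=-1.4114  v^+=-4.2638  a^+=-9.1031

v_post = -4.2638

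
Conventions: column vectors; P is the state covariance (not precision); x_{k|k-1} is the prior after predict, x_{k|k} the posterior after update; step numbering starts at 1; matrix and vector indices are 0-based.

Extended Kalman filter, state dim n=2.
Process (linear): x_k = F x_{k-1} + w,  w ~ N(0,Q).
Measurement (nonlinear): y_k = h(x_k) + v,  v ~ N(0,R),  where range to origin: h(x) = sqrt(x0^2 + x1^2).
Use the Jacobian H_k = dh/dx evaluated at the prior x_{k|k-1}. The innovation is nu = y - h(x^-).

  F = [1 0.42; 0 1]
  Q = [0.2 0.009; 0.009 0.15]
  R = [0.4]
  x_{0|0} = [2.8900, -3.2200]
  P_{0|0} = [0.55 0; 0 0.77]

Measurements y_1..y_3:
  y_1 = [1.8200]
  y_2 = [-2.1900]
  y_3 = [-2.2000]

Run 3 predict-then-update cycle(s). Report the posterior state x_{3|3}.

step 1: x^-=[1.5376, -3.2200]  P^-=[0.8858 0.3324; 0.3324 0.9200]  H_jac=[0.4309 -0.9024]  S=[1.0551]  K=[0.0775; -0.6511]  nu=[-1.7483]  x^+=[1.4021, -2.0818]  P^+=[0.8795 0.3856; 0.3856 0.4727]
step 2: x^-=[0.5278, -2.0818]  P^-=[1.4868 0.5932; 0.5932 0.6227]  H_jac=[0.2458 -0.9693]  S=[0.7923]  K=[-0.2645; -0.5779]  nu=[-4.3376]  x^+=[1.6752, 0.4249]  P^+=[1.4314 0.4721; 0.4721 0.3582]
step 3: x^-=[1.8536, 0.4249]  P^-=[2.0911 0.6315; 0.6315 0.5082]  H_jac=[0.9747 0.2234]  S=[2.6871]  K=[0.8110; 0.2713]  nu=[-4.1017]  x^+=[-1.4729, -0.6880]  P^+=[0.3236 0.0402; 0.0402 0.3103]

x_post = [-1.4729, -0.6880]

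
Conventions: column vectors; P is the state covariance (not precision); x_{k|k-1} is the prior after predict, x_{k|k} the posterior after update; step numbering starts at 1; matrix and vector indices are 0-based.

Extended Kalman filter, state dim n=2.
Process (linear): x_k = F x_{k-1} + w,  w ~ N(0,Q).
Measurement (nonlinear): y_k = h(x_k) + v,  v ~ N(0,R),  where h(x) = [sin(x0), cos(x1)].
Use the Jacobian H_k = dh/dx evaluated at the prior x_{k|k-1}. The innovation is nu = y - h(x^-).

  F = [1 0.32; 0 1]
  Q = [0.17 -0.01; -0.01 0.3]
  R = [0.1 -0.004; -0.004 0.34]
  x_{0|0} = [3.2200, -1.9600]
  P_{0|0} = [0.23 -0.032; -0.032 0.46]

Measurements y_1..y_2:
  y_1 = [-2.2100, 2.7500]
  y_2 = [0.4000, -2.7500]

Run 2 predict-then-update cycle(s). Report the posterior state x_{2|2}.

x_post = [6.4496, 2.5768]

step 1: x^-=[2.5928, -1.9600]  P^-=[0.4266 0.1052; 0.1052 0.7600]  H_jac=[-0.8532 0.0000; 0.0000 0.9252]  S=[0.4105 -0.0870; -0.0870 0.9906]  K=[-0.8822 0.0207; -0.0694 0.7038]  nu=[-2.7317, 3.1295]  x^+=[5.0676, 0.4320]  P^+=[0.1035 0.0114; 0.0114 0.2589]
step 2: x^-=[5.2058, 0.4320]  P^-=[0.3073 0.0843; 0.0843 0.5589]  H_jac=[0.4737 0.0000; 0.0000 -0.4187]  S=[0.1690 -0.0207; -0.0207 0.4380]  K=[0.8567 -0.0401; 0.1718 -0.5262]  nu=[1.2807, -3.6581]  x^+=[6.4496, 2.5768]  P^+=[0.1812 0.0407; 0.0407 0.4289]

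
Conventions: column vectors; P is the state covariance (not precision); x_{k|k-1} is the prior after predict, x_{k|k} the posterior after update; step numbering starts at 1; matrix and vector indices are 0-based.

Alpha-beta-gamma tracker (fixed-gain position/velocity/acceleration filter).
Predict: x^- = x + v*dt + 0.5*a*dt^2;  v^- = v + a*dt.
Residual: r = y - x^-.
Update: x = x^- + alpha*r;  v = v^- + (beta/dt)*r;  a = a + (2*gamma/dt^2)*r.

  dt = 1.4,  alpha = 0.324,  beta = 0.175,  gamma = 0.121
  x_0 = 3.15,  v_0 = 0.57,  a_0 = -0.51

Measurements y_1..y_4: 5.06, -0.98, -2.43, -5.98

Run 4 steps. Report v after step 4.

step 1: x_pred=3.4482  r=1.6118  x^+=3.9704  v^+=0.0575  a^+=-0.3110
step 2: x_pred=3.7461  r=-4.7261  x^+=2.2149  v^+=-0.9687  a^+=-0.8945
step 3: x_pred=-0.0179  r=-2.4121  x^+=-0.7994  v^+=-2.5225  a^+=-1.1923
step 4: x_pred=-5.4995  r=-0.4805  x^+=-5.6552  v^+=-4.2519  a^+=-1.2517

v_post = -4.2519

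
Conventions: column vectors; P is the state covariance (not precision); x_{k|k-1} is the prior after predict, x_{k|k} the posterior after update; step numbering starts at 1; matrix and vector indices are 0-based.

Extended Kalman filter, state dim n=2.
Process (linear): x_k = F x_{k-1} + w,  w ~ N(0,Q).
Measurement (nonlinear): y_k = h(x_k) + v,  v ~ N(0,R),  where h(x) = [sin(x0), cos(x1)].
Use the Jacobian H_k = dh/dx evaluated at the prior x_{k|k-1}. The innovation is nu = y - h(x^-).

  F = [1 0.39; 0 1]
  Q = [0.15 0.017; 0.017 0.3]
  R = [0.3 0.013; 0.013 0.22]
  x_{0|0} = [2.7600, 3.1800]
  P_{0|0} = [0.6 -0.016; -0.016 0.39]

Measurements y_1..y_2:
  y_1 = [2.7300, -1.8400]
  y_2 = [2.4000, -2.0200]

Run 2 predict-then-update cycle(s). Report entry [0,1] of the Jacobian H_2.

H_jac[0,1] = 0.0000

step 1: x^-=[4.0002, 3.1800]  P^-=[0.7968 0.1531; 0.1531 0.6900]  H_jac=[-0.6535 0.0000; 0.0000 0.0384]  S=[0.6403 0.0092; 0.0092 0.2210]  K=[-0.8141 0.0603; -0.1581 0.1264]  nu=[3.4869, -0.8407]  x^+=[1.1107, 2.5225]  P^+=[0.3725 0.0700; 0.0700 0.6708]
step 2: x^-=[2.0945, 2.5225]  P^-=[0.6792 0.3487; 0.3487 0.9708]  H_jac=[-0.5000 0.0000; 0.0000 -0.5803]  S=[0.4698 0.1142; 0.1142 0.5469]  K=[-0.6668 -0.2307; -0.1272 -1.0035]  nu=[1.5340, -1.2056]  x^+=[1.3497, 3.5372]  P^+=[0.4061 0.1024; 0.1024 0.3833]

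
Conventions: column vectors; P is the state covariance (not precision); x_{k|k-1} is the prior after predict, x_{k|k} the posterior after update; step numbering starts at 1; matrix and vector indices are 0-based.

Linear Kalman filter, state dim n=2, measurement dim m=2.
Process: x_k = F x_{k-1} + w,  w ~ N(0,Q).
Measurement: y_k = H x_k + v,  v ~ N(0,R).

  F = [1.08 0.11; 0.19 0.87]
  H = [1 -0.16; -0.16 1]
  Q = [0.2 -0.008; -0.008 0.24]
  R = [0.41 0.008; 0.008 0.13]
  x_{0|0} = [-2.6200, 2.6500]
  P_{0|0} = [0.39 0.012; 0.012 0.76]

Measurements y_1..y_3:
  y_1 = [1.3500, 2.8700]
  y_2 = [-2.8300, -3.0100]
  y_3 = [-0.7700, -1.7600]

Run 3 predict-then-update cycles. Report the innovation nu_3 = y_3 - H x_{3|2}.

step 1: x^-=[-2.5381, 1.8077]  P^-=[0.6669 0.1563; 0.1563 0.8333]  S=[1.0483 -0.0718; -0.0718 0.9304]  K=[0.6193 0.1010; 0.0818 0.8751]  nu=[4.1773, 0.6562]  x^+=[0.1152, 2.7237]  P^+=[0.2644 0.0604; 0.0604 0.1241]
step 2: x^-=[0.4240, 2.3915]  P^-=[0.5242 0.1161; 0.1161 0.3634]  S=[0.9064 -0.0149; -0.0149 0.4697]  K=[0.5593 0.0864; 0.0761 0.7366]  nu=[-2.8714, -5.3336]  x^+=[-1.6430, -1.7559]  P^+=[0.2386 0.0539; 0.0539 0.1050]
step 3: x^-=[-1.9676, -1.8398]  P^-=[0.4924 0.1028; 0.1028 0.3459]  S=[0.8784 -0.0207; -0.0207 0.4556]  K=[0.5437 0.0774; 0.0711 0.7263]  nu=[0.9032, -0.2350]  x^+=[-1.4947, -1.9463]  P^+=[0.2318 0.0515; 0.0515 0.1032]

innov = [0.9032, -0.2350]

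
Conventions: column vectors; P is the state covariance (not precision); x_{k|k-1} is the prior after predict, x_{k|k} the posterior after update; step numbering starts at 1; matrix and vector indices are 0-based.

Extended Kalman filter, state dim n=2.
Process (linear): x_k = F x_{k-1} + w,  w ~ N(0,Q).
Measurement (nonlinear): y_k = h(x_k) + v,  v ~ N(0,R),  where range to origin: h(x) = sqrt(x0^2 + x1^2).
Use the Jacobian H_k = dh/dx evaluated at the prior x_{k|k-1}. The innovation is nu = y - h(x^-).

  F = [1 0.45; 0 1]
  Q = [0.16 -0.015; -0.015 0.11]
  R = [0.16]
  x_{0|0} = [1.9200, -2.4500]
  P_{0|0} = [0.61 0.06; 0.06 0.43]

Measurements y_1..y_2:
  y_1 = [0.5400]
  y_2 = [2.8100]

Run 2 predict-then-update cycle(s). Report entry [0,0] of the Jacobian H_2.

H_jac[0,0] = 0.1838

step 1: x^-=[0.8175, -2.4500]  P^-=[0.9111 0.2385; 0.2385 0.5400]  H_jac=[0.3165 -0.9486]  S=[0.5940]  K=[0.1046; -0.7353]  nu=[-2.0428]  x^+=[0.6038, -0.9479]  P^+=[0.9046 0.2842; 0.2842 0.2189]
step 2: x^-=[0.1772, -0.9479]  P^-=[1.3647 0.3677; 0.3677 0.3289]  H_jac=[0.1838 -0.9830]  S=[0.3910]  K=[-0.2828; -0.6539]  nu=[1.8457]  x^+=[-0.3447, -2.1548]  P^+=[1.3334 0.2954; 0.2954 0.1617]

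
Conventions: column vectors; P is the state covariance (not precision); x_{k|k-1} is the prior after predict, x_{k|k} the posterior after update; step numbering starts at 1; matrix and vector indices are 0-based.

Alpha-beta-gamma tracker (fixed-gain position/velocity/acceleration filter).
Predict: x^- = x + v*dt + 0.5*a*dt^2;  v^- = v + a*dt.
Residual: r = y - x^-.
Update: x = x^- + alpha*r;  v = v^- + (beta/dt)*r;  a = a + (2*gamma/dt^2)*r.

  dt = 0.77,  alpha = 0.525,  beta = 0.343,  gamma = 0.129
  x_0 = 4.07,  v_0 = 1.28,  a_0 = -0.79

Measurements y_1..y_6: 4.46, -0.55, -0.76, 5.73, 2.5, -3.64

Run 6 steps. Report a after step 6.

step 1: x_pred=4.8214  r=-0.3614  x^+=4.6317  v^+=0.5107  a^+=-0.9473
step 2: x_pred=4.7441  r=-5.2941  x^+=1.9647  v^+=-2.5770  a^+=-3.2510
step 3: x_pred=-0.9833  r=0.2233  x^+=-0.8661  v^+=-4.9807  a^+=-3.1538
step 4: x_pred=-5.6362  r=11.3662  x^+=0.3311  v^+=-2.3461  a^+=1.7922
step 5: x_pred=-0.9441  r=3.4441  x^+=0.8640  v^+=0.5681  a^+=3.2909
step 6: x_pred=2.2771  r=-5.9171  x^+=-0.8294  v^+=0.4663  a^+=0.7161

a_post = 0.7161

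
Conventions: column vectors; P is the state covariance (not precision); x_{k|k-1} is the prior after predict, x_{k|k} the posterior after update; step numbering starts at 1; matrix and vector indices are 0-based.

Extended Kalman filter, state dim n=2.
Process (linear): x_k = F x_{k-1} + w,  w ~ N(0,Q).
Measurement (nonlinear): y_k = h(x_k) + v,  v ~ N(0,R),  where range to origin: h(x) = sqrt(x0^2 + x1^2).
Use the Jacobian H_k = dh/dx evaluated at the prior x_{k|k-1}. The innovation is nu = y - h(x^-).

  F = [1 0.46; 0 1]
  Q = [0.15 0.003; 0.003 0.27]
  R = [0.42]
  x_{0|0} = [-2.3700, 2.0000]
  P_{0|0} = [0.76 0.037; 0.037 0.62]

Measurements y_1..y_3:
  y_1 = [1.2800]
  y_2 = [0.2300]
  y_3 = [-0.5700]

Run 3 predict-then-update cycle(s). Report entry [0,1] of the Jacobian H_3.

H_jac[0,1] = 0.7356

step 1: x^-=[-1.4500, 2.0000]  P^-=[1.0752 0.3252; 0.3252 0.8900]  H_jac=[-0.5870 0.8096]  S=[1.0647]  K=[-0.3455; 0.4975]  nu=[-1.1903]  x^+=[-1.0388, 1.4079]  P^+=[0.9482 0.5082; 0.5082 0.6265]
step 2: x^-=[-0.3912, 1.4079]  P^-=[1.6983 0.7994; 0.7994 0.8965]  H_jac=[-0.2677 0.9635]  S=[0.9616]  K=[0.3282; 0.6757]  nu=[-1.2312]  x^+=[-0.7952, 0.5759]  P^+=[1.5947 0.5861; 0.5861 0.4574]
step 3: x^-=[-0.5303, 0.5759]  P^-=[2.3807 0.7995; 0.7995 0.7274]  H_jac=[-0.6774 0.7356]  S=[1.1092]  K=[-0.9236; -0.0059]  nu=[-1.3529]  x^+=[0.7193, 0.5838]  P^+=[1.4344 0.7935; 0.7935 0.7274]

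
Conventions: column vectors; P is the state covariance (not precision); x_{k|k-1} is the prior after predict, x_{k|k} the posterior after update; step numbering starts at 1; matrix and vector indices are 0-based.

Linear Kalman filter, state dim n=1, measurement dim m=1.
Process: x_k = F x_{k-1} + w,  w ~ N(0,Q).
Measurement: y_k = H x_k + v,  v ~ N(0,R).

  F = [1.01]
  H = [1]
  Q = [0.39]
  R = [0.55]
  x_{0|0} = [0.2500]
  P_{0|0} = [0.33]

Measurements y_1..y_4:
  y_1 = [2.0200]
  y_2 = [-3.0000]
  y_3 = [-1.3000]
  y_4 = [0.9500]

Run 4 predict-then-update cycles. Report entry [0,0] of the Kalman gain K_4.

step 1: x^-=[0.2525]  P^-=[0.7266]  S=[1.2766]  K=[0.5692]  nu=[1.7675]  x^+=[1.2585]  P^+=[0.3130]
step 2: x^-=[1.2711]  P^-=[0.7093]  S=[1.2593]  K=[0.5633]  nu=[-4.2711]  x^+=[-1.1347]  P^+=[0.3098]
step 3: x^-=[-1.1460]  P^-=[0.7060]  S=[1.2560]  K=[0.5621]  nu=[-0.1540]  x^+=[-1.2326]  P^+=[0.3092]
step 4: x^-=[-1.2449]  P^-=[0.7054]  S=[1.2554]  K=[0.5619]  nu=[2.1949]  x^+=[-0.0116]  P^+=[0.3090]

K[0,0] = 0.5619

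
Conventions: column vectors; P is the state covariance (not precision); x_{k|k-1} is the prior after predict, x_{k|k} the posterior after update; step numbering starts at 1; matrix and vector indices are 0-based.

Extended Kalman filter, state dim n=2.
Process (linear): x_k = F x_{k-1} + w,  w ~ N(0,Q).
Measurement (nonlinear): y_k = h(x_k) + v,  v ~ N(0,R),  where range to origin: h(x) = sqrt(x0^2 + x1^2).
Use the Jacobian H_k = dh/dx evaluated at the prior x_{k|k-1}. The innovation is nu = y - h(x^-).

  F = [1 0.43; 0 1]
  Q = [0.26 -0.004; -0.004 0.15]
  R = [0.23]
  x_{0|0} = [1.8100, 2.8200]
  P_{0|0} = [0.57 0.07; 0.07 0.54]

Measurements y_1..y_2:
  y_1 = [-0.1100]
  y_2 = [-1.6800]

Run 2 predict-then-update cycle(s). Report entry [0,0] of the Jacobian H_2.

H_jac[0,0] = 0.5556

step 1: x^-=[3.0226, 2.8200]  P^-=[0.9900 0.2982; 0.2982 0.6900]  H_jac=[0.7312 0.6822]  S=[1.3779]  K=[0.6730; 0.4998]  nu=[-4.2438]  x^+=[0.1665, 0.6987]  P^+=[0.3659 -0.1653; -0.1653 0.3457]
step 2: x^-=[0.4669, 0.6987]  P^-=[0.5477 -0.0207; -0.0207 0.4957]  H_jac=[0.5556 0.8314]  S=[0.7227]  K=[0.3973; 0.5544]  nu=[-2.5204]  x^+=[-0.5344, -0.6987]  P^+=[0.4336 -0.1799; -0.1799 0.2736]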